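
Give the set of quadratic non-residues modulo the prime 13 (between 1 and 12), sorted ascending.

2, 5, 6, 7, 8, 11

Square k = 1,…,6 (k and 13−k give the same square):
1²=1, 2²=4, 3²=9, 4²≡3, 5²≡12, 6²≡10 (mod 13).
The residues are {1, 3, 4, 9, 10, 12}; the non-residues are the remaining 6 nonzero classes.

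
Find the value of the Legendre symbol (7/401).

Reciprocity: 7 ≡ 3 and 401 ≡ 1 (mod 4), so (7/401) = +(401/7).
Reduce top mod 7: now compute (2/7).
Pull out 2: since 7 ≡ 7 (mod 8), (2/7) = +1.
Reached (1/7) = 1. Collecting the sign flips along the way, the symbol is +1.

1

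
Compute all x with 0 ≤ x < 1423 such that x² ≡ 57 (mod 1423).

489, 934

Since 1423 ≡ 3 (mod 4), a square root of 57 is 57^((1423+1)/4) = 57^356 mod 1423.
Repeated squaring: 57^2≡403, 57^4≡187, 57^8≡817, 57^16≡102, 57^32≡443, 57^64≡1298, 57^128≡1395, 57^256≡784 (mod 1423).
57^356 = 57^(256+64+32+4) ≡ 489 (mod 1423).
Check: 489² = 239121 ≡ 57 (mod 1423). The two roots are 489 and 934.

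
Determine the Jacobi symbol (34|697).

0

Pull out 2: since 697 ≡ 1 (mod 8), (2/697) = +1.
Reciprocity: 17 ≡ 1 and 697 ≡ 1 (mod 4), so (17/697) = +(697/17).
Reduce top mod 17: now compute (0/17).
Top reduces to 0: gcd > 1, so the symbol is 0.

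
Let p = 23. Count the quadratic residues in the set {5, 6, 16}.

2

(5/23) = -1 → non-residue.
(6/23) = +1 → QR.
(16/23) = +1 → QR.
Total quadratic residues among the 3: 2.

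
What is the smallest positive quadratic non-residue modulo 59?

(2/59) = −1, so 2 is the smallest positive non-residue mod 59.

2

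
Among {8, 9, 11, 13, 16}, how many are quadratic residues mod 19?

(8/19) = -1 → non-residue.
(9/19) = +1 → QR.
(11/19) = +1 → QR.
(13/19) = -1 → non-residue.
(16/19) = +1 → QR.
Total quadratic residues among the 5: 3.

3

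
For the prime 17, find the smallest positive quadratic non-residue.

3

(2/17) = +1, so 2 is a residue.
(3/17) = −1, so 3 is the smallest positive non-residue mod 17.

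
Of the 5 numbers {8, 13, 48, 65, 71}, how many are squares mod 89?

(8/89) = +1 → QR.
(13/89) = -1 → non-residue.
(48/89) = -1 → non-residue.
(65/89) = -1 → non-residue.
(71/89) = +1 → QR.
Total quadratic residues among the 5: 2.

2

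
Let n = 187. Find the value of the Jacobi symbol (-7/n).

First reduce: -7 ≡ 180 (mod 187).
Pull out 2^2: since 187 ≡ 3 (mod 8), (2/187) = -1, so (2/187)^2 = +1.
Reciprocity: 45 ≡ 1 and 187 ≡ 3 (mod 4), so (45/187) = +(187/45).
Reduce top mod 45: now compute (7/45).
Reciprocity: 7 ≡ 3 and 45 ≡ 1 (mod 4), so (7/45) = +(45/7).
Reduce top mod 7: now compute (3/7).
Reciprocity: 3 ≡ 3 and 7 ≡ 3 (mod 4), so (3/7) = −(7/3).
Reduce top mod 3: now compute (1/3).
Reached (1/3) = 1. Collecting the sign flips along the way, the symbol is -1.

-1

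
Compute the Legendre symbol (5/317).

-1

Reciprocity: 5 ≡ 1 and 317 ≡ 1 (mod 4), so (5/317) = +(317/5).
Reduce top mod 5: now compute (2/5).
Pull out 2: since 5 ≡ 5 (mod 8), (2/5) = -1.
Reached (1/5) = 1. Collecting the sign flips along the way, the symbol is -1.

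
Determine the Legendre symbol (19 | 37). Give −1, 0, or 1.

-1

Reciprocity: 19 ≡ 3 and 37 ≡ 1 (mod 4), so (19/37) = +(37/19).
Reduce top mod 19: now compute (18/19).
Pull out 2: since 19 ≡ 3 (mod 8), (2/19) = -1.
Reciprocity: 9 ≡ 1 and 19 ≡ 3 (mod 4), so (9/19) = +(19/9).
Reduce top mod 9: now compute (1/9).
Reached (1/9) = 1. Collecting the sign flips along the way, the symbol is -1.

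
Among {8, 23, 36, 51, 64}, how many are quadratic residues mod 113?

(8/113) = +1 → QR.
(23/113) = -1 → non-residue.
(36/113) = +1 → QR.
(51/113) = +1 → QR.
(64/113) = +1 → QR.
Total quadratic residues among the 5: 4.

4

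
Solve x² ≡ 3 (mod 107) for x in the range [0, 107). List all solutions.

18, 89

Since 107 ≡ 3 (mod 4), a square root of 3 is 3^((107+1)/4) = 3^27 mod 107.
Repeated squaring: 3^2≡9, 3^4≡81, 3^8≡34, 3^16≡86 (mod 107).
3^27 = 3^(16+8+2+1) ≡ 89 (mod 107).
Check: 89² = 7921 ≡ 3 (mod 107). The two roots are 18 and 89.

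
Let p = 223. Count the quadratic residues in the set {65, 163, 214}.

1

(65/223) = +1 → QR.
(163/223) = -1 → non-residue.
(214/223) = -1 → non-residue.
Total quadratic residues among the 3: 1.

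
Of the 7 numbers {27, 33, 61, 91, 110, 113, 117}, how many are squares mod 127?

3

(27/127) = -1 → non-residue.
(33/127) = -1 → non-residue.
(61/127) = +1 → QR.
(91/127) = -1 → non-residue.
(110/127) = -1 → non-residue.
(113/127) = +1 → QR.
(117/127) = +1 → QR.
Total quadratic residues among the 7: 3.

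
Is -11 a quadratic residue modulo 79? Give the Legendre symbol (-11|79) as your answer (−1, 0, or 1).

Euler's criterion: (-11/79) ≡ 68^39 (mod 79).
68^2 ≡ 42 (mod 79)
68^4 ≡ 26 (mod 79)
68^8 ≡ 44 (mod 79)
68^16 ≡ 40 (mod 79)
68^32 ≡ 20 (mod 79)
68^39 = 68^(32+4+2+1) ≡ 78 (mod 79).
Result is 78 ≡ −1, so (-11/79) = −1.

-1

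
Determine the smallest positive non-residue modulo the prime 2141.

2

(2/2141) = −1, so 2 is the smallest positive non-residue mod 2141.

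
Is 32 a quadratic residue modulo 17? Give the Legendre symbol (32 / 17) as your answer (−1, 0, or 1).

Euler's criterion: (32/17) ≡ 15^8 (mod 17).
15^2 ≡ 4 (mod 17)
15^4 ≡ 16 (mod 17)
15^8 ≡ 1 (mod 17)
15^8 = 15^(8) ≡ 1 (mod 17).
Result is 1, so (32/17) = 1.

1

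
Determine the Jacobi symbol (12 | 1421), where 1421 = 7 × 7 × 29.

Pull out 2^2: since 1421 ≡ 5 (mod 8), (2/1421) = -1, so (2/1421)^2 = +1.
Reciprocity: 3 ≡ 3 and 1421 ≡ 1 (mod 4), so (3/1421) = +(1421/3).
Reduce top mod 3: now compute (2/3).
Pull out 2: since 3 ≡ 3 (mod 8), (2/3) = -1.
Reached (1/3) = 1. Collecting the sign flips along the way, the symbol is -1.

-1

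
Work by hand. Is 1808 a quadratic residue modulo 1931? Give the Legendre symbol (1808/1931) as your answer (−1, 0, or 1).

Pull out 2^4: since 1931 ≡ 3 (mod 8), (2/1931) = -1, so (2/1931)^4 = +1.
Reciprocity: 113 ≡ 1 and 1931 ≡ 3 (mod 4), so (113/1931) = +(1931/113).
Reduce top mod 113: now compute (10/113).
Pull out 2: since 113 ≡ 1 (mod 8), (2/113) = +1.
Reciprocity: 5 ≡ 1 and 113 ≡ 1 (mod 4), so (5/113) = +(113/5).
Reduce top mod 5: now compute (3/5).
Reciprocity: 3 ≡ 3 and 5 ≡ 1 (mod 4), so (3/5) = +(5/3).
Reduce top mod 3: now compute (2/3).
Pull out 2: since 3 ≡ 3 (mod 8), (2/3) = -1.
Reached (1/3) = 1. Collecting the sign flips along the way, the symbol is -1.

-1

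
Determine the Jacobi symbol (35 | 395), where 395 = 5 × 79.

0

Reciprocity: 35 ≡ 3 and 395 ≡ 3 (mod 4), so (35/395) = −(395/35).
Reduce top mod 35: now compute (10/35).
Pull out 2: since 35 ≡ 3 (mod 8), (2/35) = -1.
Reciprocity: 5 ≡ 1 and 35 ≡ 3 (mod 4), so (5/35) = +(35/5).
Reduce top mod 5: now compute (0/5).
Top reduces to 0: gcd > 1, so the symbol is 0.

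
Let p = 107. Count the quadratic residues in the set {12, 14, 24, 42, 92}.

4

(12/107) = +1 → QR.
(14/107) = +1 → QR.
(24/107) = -1 → non-residue.
(42/107) = +1 → QR.
(92/107) = +1 → QR.
Total quadratic residues among the 5: 4.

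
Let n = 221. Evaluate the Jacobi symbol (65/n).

Reciprocity: 65 ≡ 1 and 221 ≡ 1 (mod 4), so (65/221) = +(221/65).
Reduce top mod 65: now compute (26/65).
Pull out 2: since 65 ≡ 1 (mod 8), (2/65) = +1.
Reciprocity: 13 ≡ 1 and 65 ≡ 1 (mod 4), so (13/65) = +(65/13).
Reduce top mod 13: now compute (0/13).
Top reduces to 0: gcd > 1, so the symbol is 0.

0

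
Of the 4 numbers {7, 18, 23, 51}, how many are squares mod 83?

(7/83) = +1 → QR.
(18/83) = -1 → non-residue.
(23/83) = +1 → QR.
(51/83) = +1 → QR.
Total quadratic residues among the 4: 3.

3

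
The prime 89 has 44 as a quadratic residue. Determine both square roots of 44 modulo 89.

20, 69

89 ≡ 1 (mod 4), so we find a root by search.
Trying successive values, 20² = 400 ≡ 44 (mod 89). The other root is 89 − 20 = 69.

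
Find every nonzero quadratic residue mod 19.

Square k = 1,…,9 (k and 19−k give the same square):
1²=1, 2²=4, 3²=9, 4²=16, 5²≡6, 6²≡17, 7²≡11, 8²≡7, 9²≡5 (mod 19).
So the quadratic residues mod 19 are {1, 4, 5, 6, 7, 9, 11, 16, 17}.

1 4 5 6 7 9 11 16 17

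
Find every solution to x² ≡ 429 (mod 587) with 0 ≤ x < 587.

Since 587 ≡ 3 (mod 4), a square root of 429 is 429^((587+1)/4) = 429^147 mod 587.
Repeated squaring: 429^2≡310, 429^4≡419, 429^8≡48, 429^16≡543, 429^32≡175, 429^64≡101, 429^128≡222 (mod 587).
429^147 = 429^(128+16+2+1) ≡ 529 (mod 587).
Check: 529² = 279841 ≡ 429 (mod 587). The two roots are 58 and 529.

58, 529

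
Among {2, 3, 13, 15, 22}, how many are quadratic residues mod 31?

1

(2/31) = +1 → QR.
(3/31) = -1 → non-residue.
(13/31) = -1 → non-residue.
(15/31) = -1 → non-residue.
(22/31) = -1 → non-residue.
Total quadratic residues among the 5: 1.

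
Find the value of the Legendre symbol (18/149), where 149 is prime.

-1

Pull out 2: since 149 ≡ 5 (mod 8), (2/149) = -1.
Reciprocity: 9 ≡ 1 and 149 ≡ 1 (mod 4), so (9/149) = +(149/9).
Reduce top mod 9: now compute (5/9).
Reciprocity: 5 ≡ 1 and 9 ≡ 1 (mod 4), so (5/9) = +(9/5).
Reduce top mod 5: now compute (4/5).
Pull out 2^2: since 5 ≡ 5 (mod 8), (2/5) = -1, so (2/5)^2 = +1.
Reached (1/5) = 1. Collecting the sign flips along the way, the symbol is -1.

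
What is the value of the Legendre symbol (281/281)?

0

First reduce: 281 ≡ 0 (mod 281).
Top reduces to 0: gcd > 1, so the symbol is 0.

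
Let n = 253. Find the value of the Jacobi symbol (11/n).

Reciprocity: 11 ≡ 3 and 253 ≡ 1 (mod 4), so (11/253) = +(253/11).
Reduce top mod 11: now compute (0/11).
Top reduces to 0: gcd > 1, so the symbol is 0.

0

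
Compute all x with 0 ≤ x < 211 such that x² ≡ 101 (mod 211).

Since 211 ≡ 3 (mod 4), a square root of 101 is 101^((211+1)/4) = 101^53 mod 211.
Repeated squaring: 101^2≡73, 101^4≡54, 101^8≡173, 101^16≡178, 101^32≡34 (mod 211).
101^53 = 101^(32+16+4+1) ≡ 34 (mod 211).
Check: 34² = 1156 ≡ 101 (mod 211). The two roots are 34 and 177.

34, 177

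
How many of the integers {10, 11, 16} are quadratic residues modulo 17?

(10/17) = -1 → non-residue.
(11/17) = -1 → non-residue.
(16/17) = +1 → QR.
Total quadratic residues among the 3: 1.

1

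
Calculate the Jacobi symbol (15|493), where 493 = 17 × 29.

Reciprocity: 15 ≡ 3 and 493 ≡ 1 (mod 4), so (15/493) = +(493/15).
Reduce top mod 15: now compute (13/15).
Reciprocity: 13 ≡ 1 and 15 ≡ 3 (mod 4), so (13/15) = +(15/13).
Reduce top mod 13: now compute (2/13).
Pull out 2: since 13 ≡ 5 (mod 8), (2/13) = -1.
Reached (1/13) = 1. Collecting the sign flips along the way, the symbol is -1.

-1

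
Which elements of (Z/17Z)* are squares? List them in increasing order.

1, 2, 4, 8, 9, 13, 15, 16

Square k = 1,…,8 (k and 17−k give the same square):
1²=1, 2²=4, 3²=9, 4²=16, 5²≡8, 6²≡2, 7²≡15, 8²≡13 (mod 17).
So the quadratic residues mod 17 are {1, 2, 4, 8, 9, 13, 15, 16}.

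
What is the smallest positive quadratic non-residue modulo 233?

(2/233) = +1, so 2 is a residue.
(3/233) = −1, so 3 is the smallest positive non-residue mod 233.

3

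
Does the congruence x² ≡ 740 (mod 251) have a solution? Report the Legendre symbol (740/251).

-1

First reduce: 740 ≡ 238 (mod 251).
Pull out 2: since 251 ≡ 3 (mod 8), (2/251) = -1.
Reciprocity: 119 ≡ 3 and 251 ≡ 3 (mod 4), so (119/251) = −(251/119).
Reduce top mod 119: now compute (13/119).
Reciprocity: 13 ≡ 1 and 119 ≡ 3 (mod 4), so (13/119) = +(119/13).
Reduce top mod 13: now compute (2/13).
Pull out 2: since 13 ≡ 5 (mod 8), (2/13) = -1.
Reached (1/13) = 1. Collecting the sign flips along the way, the symbol is -1.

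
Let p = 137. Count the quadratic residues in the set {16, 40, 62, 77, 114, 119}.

3

(16/137) = +1 → QR.
(40/137) = -1 → non-residue.
(62/137) = -1 → non-residue.
(77/137) = +1 → QR.
(114/137) = -1 → non-residue.
(119/137) = +1 → QR.
Total quadratic residues among the 6: 3.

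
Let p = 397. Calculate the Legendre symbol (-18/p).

First reduce: -18 ≡ 379 (mod 397).
Reciprocity: 379 ≡ 3 and 397 ≡ 1 (mod 4), so (379/397) = +(397/379).
Reduce top mod 379: now compute (18/379).
Pull out 2: since 379 ≡ 3 (mod 8), (2/379) = -1.
Reciprocity: 9 ≡ 1 and 379 ≡ 3 (mod 4), so (9/379) = +(379/9).
Reduce top mod 9: now compute (1/9).
Reached (1/9) = 1. Collecting the sign flips along the way, the symbol is -1.

-1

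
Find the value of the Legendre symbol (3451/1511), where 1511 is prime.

-1

First reduce: 3451 ≡ 429 (mod 1511).
Reciprocity: 429 ≡ 1 and 1511 ≡ 3 (mod 4), so (429/1511) = +(1511/429).
Reduce top mod 429: now compute (224/429).
Pull out 2^5: since 429 ≡ 5 (mod 8), (2/429) = -1, so (2/429)^5 = -1.
Reciprocity: 7 ≡ 3 and 429 ≡ 1 (mod 4), so (7/429) = +(429/7).
Reduce top mod 7: now compute (2/7).
Pull out 2: since 7 ≡ 7 (mod 8), (2/7) = +1.
Reached (1/7) = 1. Collecting the sign flips along the way, the symbol is -1.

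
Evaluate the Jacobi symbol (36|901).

Pull out 2^2: since 901 ≡ 5 (mod 8), (2/901) = -1, so (2/901)^2 = +1.
Reciprocity: 9 ≡ 1 and 901 ≡ 1 (mod 4), so (9/901) = +(901/9).
Reduce top mod 9: now compute (1/9).
Reached (1/9) = 1. Collecting the sign flips along the way, the symbol is +1.

1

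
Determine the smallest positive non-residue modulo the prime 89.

3

(2/89) = +1, so 2 is a residue.
(3/89) = −1, so 3 is the smallest positive non-residue mod 89.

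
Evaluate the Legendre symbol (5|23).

-1

Euler's criterion: (5/23) ≡ 5^11 (mod 23).
5^2 ≡ 2 (mod 23)
5^4 ≡ 4 (mod 23)
5^8 ≡ 16 (mod 23)
5^11 = 5^(8+2+1) ≡ 22 (mod 23).
Result is 22 ≡ −1, so (5/23) = −1.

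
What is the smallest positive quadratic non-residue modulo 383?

5

(2/383) = +1, so 2 is a residue.
(3/383) = +1, so 3 is a residue.
(4/383) = +1, so 4 is a residue.
(5/383) = −1, so 5 is the smallest positive non-residue mod 383.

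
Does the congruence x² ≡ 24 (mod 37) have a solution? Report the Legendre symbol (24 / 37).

-1

Euler's criterion: (24/37) ≡ 24^18 (mod 37).
24^2 ≡ 21 (mod 37)
24^4 ≡ 34 (mod 37)
24^8 ≡ 9 (mod 37)
24^16 ≡ 7 (mod 37)
24^18 = 24^(16+2) ≡ 36 (mod 37).
Result is 36 ≡ −1, so (24/37) = −1.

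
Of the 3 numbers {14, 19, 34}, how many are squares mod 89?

(14/89) = -1 → non-residue.
(19/89) = -1 → non-residue.
(34/89) = +1 → QR.
Total quadratic residues among the 3: 1.

1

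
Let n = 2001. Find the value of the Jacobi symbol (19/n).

1

Reciprocity: 19 ≡ 3 and 2001 ≡ 1 (mod 4), so (19/2001) = +(2001/19).
Reduce top mod 19: now compute (6/19).
Pull out 2: since 19 ≡ 3 (mod 8), (2/19) = -1.
Reciprocity: 3 ≡ 3 and 19 ≡ 3 (mod 4), so (3/19) = −(19/3).
Reduce top mod 3: now compute (1/3).
Reached (1/3) = 1. Collecting the sign flips along the way, the symbol is +1.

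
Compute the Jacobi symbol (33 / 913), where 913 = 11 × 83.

Reciprocity: 33 ≡ 1 and 913 ≡ 1 (mod 4), so (33/913) = +(913/33).
Reduce top mod 33: now compute (22/33).
Pull out 2: since 33 ≡ 1 (mod 8), (2/33) = +1.
Reciprocity: 11 ≡ 3 and 33 ≡ 1 (mod 4), so (11/33) = +(33/11).
Reduce top mod 11: now compute (0/11).
Top reduces to 0: gcd > 1, so the symbol is 0.

0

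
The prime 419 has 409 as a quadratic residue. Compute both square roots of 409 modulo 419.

Since 419 ≡ 3 (mod 4), a square root of 409 is 409^((419+1)/4) = 409^105 mod 419.
Repeated squaring: 409^2≡100, 409^4≡363, 409^8≡203, 409^16≡147, 409^32≡240, 409^64≡197 (mod 419).
409^105 = 409^(64+32+8+1) ≡ 254 (mod 419).
Check: 254² = 64516 ≡ 409 (mod 419). The two roots are 165 and 254.

165, 254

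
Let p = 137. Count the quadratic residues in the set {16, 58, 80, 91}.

(16/137) = +1 → QR.
(58/137) = -1 → non-residue.
(80/137) = -1 → non-residue.
(91/137) = -1 → non-residue.
Total quadratic residues among the 4: 1.

1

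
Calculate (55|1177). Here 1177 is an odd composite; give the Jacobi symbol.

Reciprocity: 55 ≡ 3 and 1177 ≡ 1 (mod 4), so (55/1177) = +(1177/55).
Reduce top mod 55: now compute (22/55).
Pull out 2: since 55 ≡ 7 (mod 8), (2/55) = +1.
Reciprocity: 11 ≡ 3 and 55 ≡ 3 (mod 4), so (11/55) = −(55/11).
Reduce top mod 11: now compute (0/11).
Top reduces to 0: gcd > 1, so the symbol is 0.

0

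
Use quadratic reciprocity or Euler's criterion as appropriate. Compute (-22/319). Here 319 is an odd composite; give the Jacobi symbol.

First reduce: -22 ≡ 297 (mod 319).
Reciprocity: 297 ≡ 1 and 319 ≡ 3 (mod 4), so (297/319) = +(319/297).
Reduce top mod 297: now compute (22/297).
Pull out 2: since 297 ≡ 1 (mod 8), (2/297) = +1.
Reciprocity: 11 ≡ 3 and 297 ≡ 1 (mod 4), so (11/297) = +(297/11).
Reduce top mod 11: now compute (0/11).
Top reduces to 0: gcd > 1, so the symbol is 0.

0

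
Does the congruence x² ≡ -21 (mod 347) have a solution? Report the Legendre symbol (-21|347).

1

First reduce: -21 ≡ 326 (mod 347).
Pull out 2: since 347 ≡ 3 (mod 8), (2/347) = -1.
Reciprocity: 163 ≡ 3 and 347 ≡ 3 (mod 4), so (163/347) = −(347/163).
Reduce top mod 163: now compute (21/163).
Reciprocity: 21 ≡ 1 and 163 ≡ 3 (mod 4), so (21/163) = +(163/21).
Reduce top mod 21: now compute (16/21).
Pull out 2^4: since 21 ≡ 5 (mod 8), (2/21) = -1, so (2/21)^4 = +1.
Reached (1/21) = 1. Collecting the sign flips along the way, the symbol is +1.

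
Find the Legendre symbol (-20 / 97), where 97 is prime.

-1

First reduce: -20 ≡ 77 (mod 97).
Reciprocity: 77 ≡ 1 and 97 ≡ 1 (mod 4), so (77/97) = +(97/77).
Reduce top mod 77: now compute (20/77).
Pull out 2^2: since 77 ≡ 5 (mod 8), (2/77) = -1, so (2/77)^2 = +1.
Reciprocity: 5 ≡ 1 and 77 ≡ 1 (mod 4), so (5/77) = +(77/5).
Reduce top mod 5: now compute (2/5).
Pull out 2: since 5 ≡ 5 (mod 8), (2/5) = -1.
Reached (1/5) = 1. Collecting the sign flips along the way, the symbol is -1.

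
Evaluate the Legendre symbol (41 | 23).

First reduce: 41 ≡ 18 (mod 23).
Pull out 2: since 23 ≡ 7 (mod 8), (2/23) = +1.
Reciprocity: 9 ≡ 1 and 23 ≡ 3 (mod 4), so (9/23) = +(23/9).
Reduce top mod 9: now compute (5/9).
Reciprocity: 5 ≡ 1 and 9 ≡ 1 (mod 4), so (5/9) = +(9/5).
Reduce top mod 5: now compute (4/5).
Pull out 2^2: since 5 ≡ 5 (mod 8), (2/5) = -1, so (2/5)^2 = +1.
Reached (1/5) = 1. Collecting the sign flips along the way, the symbol is +1.

1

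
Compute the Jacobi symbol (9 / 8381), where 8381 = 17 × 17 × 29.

1

Reciprocity: 9 ≡ 1 and 8381 ≡ 1 (mod 4), so (9/8381) = +(8381/9).
Reduce top mod 9: now compute (2/9).
Pull out 2: since 9 ≡ 1 (mod 8), (2/9) = +1.
Reached (1/9) = 1. Collecting the sign flips along the way, the symbol is +1.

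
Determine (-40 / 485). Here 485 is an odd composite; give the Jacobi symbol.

First reduce: -40 ≡ 445 (mod 485).
Reciprocity: 445 ≡ 1 and 485 ≡ 1 (mod 4), so (445/485) = +(485/445).
Reduce top mod 445: now compute (40/445).
Pull out 2^3: since 445 ≡ 5 (mod 8), (2/445) = -1, so (2/445)^3 = -1.
Reciprocity: 5 ≡ 1 and 445 ≡ 1 (mod 4), so (5/445) = +(445/5).
Reduce top mod 5: now compute (0/5).
Top reduces to 0: gcd > 1, so the symbol is 0.

0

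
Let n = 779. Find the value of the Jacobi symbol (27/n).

1

Reciprocity: 27 ≡ 3 and 779 ≡ 3 (mod 4), so (27/779) = −(779/27).
Reduce top mod 27: now compute (23/27).
Reciprocity: 23 ≡ 3 and 27 ≡ 3 (mod 4), so (23/27) = −(27/23).
Reduce top mod 23: now compute (4/23).
Pull out 2^2: since 23 ≡ 7 (mod 8), (2/23) = +1, so (2/23)^2 = +1.
Reached (1/23) = 1. Collecting the sign flips along the way, the symbol is +1.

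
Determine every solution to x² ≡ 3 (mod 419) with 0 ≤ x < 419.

Since 419 ≡ 3 (mod 4), a square root of 3 is 3^((419+1)/4) = 3^105 mod 419.
Repeated squaring: 3^2≡9, 3^4≡81, 3^8≡276, 3^16≡337, 3^32≡20, 3^64≡400 (mod 419).
3^105 = 3^(64+32+8+1) ≡ 29 (mod 419).
Check: 29² = 841 ≡ 3 (mod 419). The two roots are 29 and 390.

29, 390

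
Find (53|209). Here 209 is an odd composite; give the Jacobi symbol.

-1

Reciprocity: 53 ≡ 1 and 209 ≡ 1 (mod 4), so (53/209) = +(209/53).
Reduce top mod 53: now compute (50/53).
Pull out 2: since 53 ≡ 5 (mod 8), (2/53) = -1.
Reciprocity: 25 ≡ 1 and 53 ≡ 1 (mod 4), so (25/53) = +(53/25).
Reduce top mod 25: now compute (3/25).
Reciprocity: 3 ≡ 3 and 25 ≡ 1 (mod 4), so (3/25) = +(25/3).
Reduce top mod 3: now compute (1/3).
Reached (1/3) = 1. Collecting the sign flips along the way, the symbol is -1.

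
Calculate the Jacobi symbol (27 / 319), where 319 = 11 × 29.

Reciprocity: 27 ≡ 3 and 319 ≡ 3 (mod 4), so (27/319) = −(319/27).
Reduce top mod 27: now compute (22/27).
Pull out 2: since 27 ≡ 3 (mod 8), (2/27) = -1.
Reciprocity: 11 ≡ 3 and 27 ≡ 3 (mod 4), so (11/27) = −(27/11).
Reduce top mod 11: now compute (5/11).
Reciprocity: 5 ≡ 1 and 11 ≡ 3 (mod 4), so (5/11) = +(11/5).
Reduce top mod 5: now compute (1/5).
Reached (1/5) = 1. Collecting the sign flips along the way, the symbol is -1.

-1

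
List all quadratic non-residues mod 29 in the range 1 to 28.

Square k = 1,…,14 (k and 29−k give the same square):
1²=1, 2²=4, 3²=9, 4²=16, 5²=25, 6²≡7, 7²≡20, 8²≡6, 9²≡23, 10²≡13, 11²≡5, 12²≡28, 13²≡24, 14²≡22 (mod 29).
The residues are {1, 4, 5, 6, 7, 9, 13, 16, 20, 22, 23, 24, 25, 28}; the non-residues are the remaining 14 nonzero classes.

2 3 8 10 11 12 14 15 17 18 19 21 26 27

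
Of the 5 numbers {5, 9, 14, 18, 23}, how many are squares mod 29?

(5/29) = +1 → QR.
(9/29) = +1 → QR.
(14/29) = -1 → non-residue.
(18/29) = -1 → non-residue.
(23/29) = +1 → QR.
Total quadratic residues among the 5: 3.

3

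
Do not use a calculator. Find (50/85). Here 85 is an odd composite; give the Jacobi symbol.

0

Pull out 2: since 85 ≡ 5 (mod 8), (2/85) = -1.
Reciprocity: 25 ≡ 1 and 85 ≡ 1 (mod 4), so (25/85) = +(85/25).
Reduce top mod 25: now compute (10/25).
Pull out 2: since 25 ≡ 1 (mod 8), (2/25) = +1.
Reciprocity: 5 ≡ 1 and 25 ≡ 1 (mod 4), so (5/25) = +(25/5).
Reduce top mod 5: now compute (0/5).
Top reduces to 0: gcd > 1, so the symbol is 0.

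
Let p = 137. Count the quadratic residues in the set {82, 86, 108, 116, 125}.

(82/137) = -1 → non-residue.
(86/137) = -1 → non-residue.
(108/137) = -1 → non-residue.
(116/137) = -1 → non-residue.
(125/137) = -1 → non-residue.
Total quadratic residues among the 5: 0.

0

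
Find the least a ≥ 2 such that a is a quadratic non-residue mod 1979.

(2/1979) = −1, so 2 is the smallest positive non-residue mod 1979.

2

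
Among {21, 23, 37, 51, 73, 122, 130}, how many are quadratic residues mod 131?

1

(21/131) = +1 → QR.
(23/131) = -1 → non-residue.
(37/131) = -1 → non-residue.
(51/131) = -1 → non-residue.
(73/131) = -1 → non-residue.
(122/131) = -1 → non-residue.
(130/131) = -1 → non-residue.
Total quadratic residues among the 7: 1.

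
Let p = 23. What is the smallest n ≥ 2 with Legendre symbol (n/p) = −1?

(2/23) = +1, so 2 is a residue.
(3/23) = +1, so 3 is a residue.
(4/23) = +1, so 4 is a residue.
(5/23) = −1, so 5 is the smallest positive non-residue mod 23.

5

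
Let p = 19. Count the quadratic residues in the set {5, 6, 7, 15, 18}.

(5/19) = +1 → QR.
(6/19) = +1 → QR.
(7/19) = +1 → QR.
(15/19) = -1 → non-residue.
(18/19) = -1 → non-residue.
Total quadratic residues among the 5: 3.

3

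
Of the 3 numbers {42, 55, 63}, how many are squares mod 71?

(42/71) = -1 → non-residue.
(55/71) = -1 → non-residue.
(63/71) = -1 → non-residue.
Total quadratic residues among the 3: 0.

0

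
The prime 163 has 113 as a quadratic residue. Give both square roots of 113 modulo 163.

Since 163 ≡ 3 (mod 4), a square root of 113 is 113^((163+1)/4) = 113^41 mod 163.
Repeated squaring: 113^2≡55, 113^4≡91, 113^8≡131, 113^16≡46, 113^32≡160 (mod 163).
113^41 = 113^(32+8+1) ≡ 90 (mod 163).
Check: 90² = 8100 ≡ 113 (mod 163). The two roots are 73 and 90.

73, 90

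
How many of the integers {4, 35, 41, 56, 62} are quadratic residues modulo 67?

4

(4/67) = +1 → QR.
(35/67) = +1 → QR.
(41/67) = -1 → non-residue.
(56/67) = +1 → QR.
(62/67) = +1 → QR.
Total quadratic residues among the 5: 4.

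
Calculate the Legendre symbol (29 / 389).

-1

Reciprocity: 29 ≡ 1 and 389 ≡ 1 (mod 4), so (29/389) = +(389/29).
Reduce top mod 29: now compute (12/29).
Pull out 2^2: since 29 ≡ 5 (mod 8), (2/29) = -1, so (2/29)^2 = +1.
Reciprocity: 3 ≡ 3 and 29 ≡ 1 (mod 4), so (3/29) = +(29/3).
Reduce top mod 3: now compute (2/3).
Pull out 2: since 3 ≡ 3 (mod 8), (2/3) = -1.
Reached (1/3) = 1. Collecting the sign flips along the way, the symbol is -1.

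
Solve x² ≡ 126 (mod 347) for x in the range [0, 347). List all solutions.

Since 347 ≡ 3 (mod 4), a square root of 126 is 126^((347+1)/4) = 126^87 mod 347.
Repeated squaring: 126^2≡261, 126^4≡109, 126^8≡83, 126^16≡296, 126^32≡172, 126^64≡89 (mod 347).
126^87 = 126^(64+16+4+2+1) ≡ 290 (mod 347).
Check: 290² = 84100 ≡ 126 (mod 347). The two roots are 57 and 290.

57, 290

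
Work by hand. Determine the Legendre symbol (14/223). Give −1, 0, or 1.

1

Pull out 2: since 223 ≡ 7 (mod 8), (2/223) = +1.
Reciprocity: 7 ≡ 3 and 223 ≡ 3 (mod 4), so (7/223) = −(223/7).
Reduce top mod 7: now compute (6/7).
Pull out 2: since 7 ≡ 7 (mod 8), (2/7) = +1.
Reciprocity: 3 ≡ 3 and 7 ≡ 3 (mod 4), so (3/7) = −(7/3).
Reduce top mod 3: now compute (1/3).
Reached (1/3) = 1. Collecting the sign flips along the way, the symbol is +1.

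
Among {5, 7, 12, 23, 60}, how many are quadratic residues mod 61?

3

(5/61) = +1 → QR.
(7/61) = -1 → non-residue.
(12/61) = +1 → QR.
(23/61) = -1 → non-residue.
(60/61) = +1 → QR.
Total quadratic residues among the 5: 3.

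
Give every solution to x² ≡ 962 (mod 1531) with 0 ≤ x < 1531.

Since 1531 ≡ 3 (mod 4), a square root of 962 is 962^((1531+1)/4) = 962^383 mod 1531.
Repeated squaring: 962^2≡720, 962^4≡922, 962^8≡379, 962^16≡1258, 962^32≡1041, 962^64≡1264, 962^128≡863, 962^256≡703 (mod 1531).
962^383 = 962^(256+64+32+16+8+4+2+1) ≡ 454 (mod 1531).
Check: 454² = 206116 ≡ 962 (mod 1531). The two roots are 454 and 1077.

454, 1077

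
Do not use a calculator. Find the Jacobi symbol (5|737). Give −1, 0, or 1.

Reciprocity: 5 ≡ 1 and 737 ≡ 1 (mod 4), so (5/737) = +(737/5).
Reduce top mod 5: now compute (2/5).
Pull out 2: since 5 ≡ 5 (mod 8), (2/5) = -1.
Reached (1/5) = 1. Collecting the sign flips along the way, the symbol is -1.

-1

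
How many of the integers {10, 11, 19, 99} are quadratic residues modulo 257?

(10/257) = -1 → non-residue.
(11/257) = +1 → QR.
(19/257) = -1 → non-residue.
(99/257) = +1 → QR.
Total quadratic residues among the 4: 2.

2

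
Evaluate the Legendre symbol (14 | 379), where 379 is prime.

1

Euler's criterion: (14/379) ≡ 14^189 (mod 379).
14^2 ≡ 196 (mod 379)
14^4 ≡ 137 (mod 379)
14^8 ≡ 198 (mod 379)
14^16 ≡ 167 (mod 379)
14^32 ≡ 222 (mod 379)
14^64 ≡ 14 (mod 379)
14^128 ≡ 196 (mod 379)
14^189 = 14^(128+32+16+8+4+1) ≡ 1 (mod 379).
Result is 1, so (14/379) = 1.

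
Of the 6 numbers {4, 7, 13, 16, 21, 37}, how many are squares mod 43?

4

(4/43) = +1 → QR.
(7/43) = -1 → non-residue.
(13/43) = +1 → QR.
(16/43) = +1 → QR.
(21/43) = +1 → QR.
(37/43) = -1 → non-residue.
Total quadratic residues among the 6: 4.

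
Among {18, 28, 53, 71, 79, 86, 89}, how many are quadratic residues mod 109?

(18/109) = -1 → non-residue.
(28/109) = +1 → QR.
(53/109) = -1 → non-residue.
(71/109) = +1 → QR.
(79/109) = -1 → non-residue.
(86/109) = -1 → non-residue.
(89/109) = +1 → QR.
Total quadratic residues among the 7: 3.

3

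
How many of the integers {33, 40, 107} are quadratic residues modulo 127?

(33/127) = -1 → non-residue.
(40/127) = -1 → non-residue.
(107/127) = +1 → QR.
Total quadratic residues among the 3: 1.

1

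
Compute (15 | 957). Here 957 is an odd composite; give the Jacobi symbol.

0

Reciprocity: 15 ≡ 3 and 957 ≡ 1 (mod 4), so (15/957) = +(957/15).
Reduce top mod 15: now compute (12/15).
Pull out 2^2: since 15 ≡ 7 (mod 8), (2/15) = +1, so (2/15)^2 = +1.
Reciprocity: 3 ≡ 3 and 15 ≡ 3 (mod 4), so (3/15) = −(15/3).
Reduce top mod 3: now compute (0/3).
Top reduces to 0: gcd > 1, so the symbol is 0.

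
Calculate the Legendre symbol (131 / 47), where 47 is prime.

1

First reduce: 131 ≡ 37 (mod 47).
Reciprocity: 37 ≡ 1 and 47 ≡ 3 (mod 4), so (37/47) = +(47/37).
Reduce top mod 37: now compute (10/37).
Pull out 2: since 37 ≡ 5 (mod 8), (2/37) = -1.
Reciprocity: 5 ≡ 1 and 37 ≡ 1 (mod 4), so (5/37) = +(37/5).
Reduce top mod 5: now compute (2/5).
Pull out 2: since 5 ≡ 5 (mod 8), (2/5) = -1.
Reached (1/5) = 1. Collecting the sign flips along the way, the symbol is +1.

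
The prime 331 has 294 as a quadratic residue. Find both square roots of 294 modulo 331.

25, 306

Since 331 ≡ 3 (mod 4), a square root of 294 is 294^((331+1)/4) = 294^83 mod 331.
Repeated squaring: 294^2≡45, 294^4≡39, 294^8≡197, 294^16≡82, 294^32≡104, 294^64≡224 (mod 331).
294^83 = 294^(64+16+2+1) ≡ 25 (mod 331).
Check: 25² = 625 ≡ 294 (mod 331). The two roots are 25 and 306.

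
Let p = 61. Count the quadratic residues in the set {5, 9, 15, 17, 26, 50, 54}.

(5/61) = +1 → QR.
(9/61) = +1 → QR.
(15/61) = +1 → QR.
(17/61) = -1 → non-residue.
(26/61) = -1 → non-residue.
(50/61) = -1 → non-residue.
(54/61) = -1 → non-residue.
Total quadratic residues among the 7: 3.

3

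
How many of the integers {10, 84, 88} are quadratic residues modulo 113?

1

(10/113) = -1 → non-residue.
(84/113) = -1 → non-residue.
(88/113) = +1 → QR.
Total quadratic residues among the 3: 1.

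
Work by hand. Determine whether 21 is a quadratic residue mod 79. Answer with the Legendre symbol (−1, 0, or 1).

Reciprocity: 21 ≡ 1 and 79 ≡ 3 (mod 4), so (21/79) = +(79/21).
Reduce top mod 21: now compute (16/21).
Pull out 2^4: since 21 ≡ 5 (mod 8), (2/21) = -1, so (2/21)^4 = +1.
Reached (1/21) = 1. Collecting the sign flips along the way, the symbol is +1.

1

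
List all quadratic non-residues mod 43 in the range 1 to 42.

2,3,5,7,8,12,18,19,20,22,26,27,28,29,30,32,33,34,37,39,42

Square k = 1,…,21 (k and 43−k give the same square):
1²=1, 2²=4, 3²=9, 4²=16, 5²=25, 6²=36, 7²≡6, 8²≡21, 9²≡38, 10²≡14, 11²≡35, 12²≡15, 13²≡40, 14²≡24, 15²≡10, 16²≡41, 17²≡31, 18²≡23, 19²≡17, 20²≡13, 21²≡11 (mod 43).
The residues are {1, 4, 6, 9, 10, 11, 13, 14, 15, 16, 17, 21, 23, 24, 25, 31, 35, 36, 38, 40, 41}; the non-residues are the remaining 21 nonzero classes.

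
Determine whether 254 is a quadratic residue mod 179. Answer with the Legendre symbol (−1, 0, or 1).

First reduce: 254 ≡ 75 (mod 179).
Reciprocity: 75 ≡ 3 and 179 ≡ 3 (mod 4), so (75/179) = −(179/75).
Reduce top mod 75: now compute (29/75).
Reciprocity: 29 ≡ 1 and 75 ≡ 3 (mod 4), so (29/75) = +(75/29).
Reduce top mod 29: now compute (17/29).
Reciprocity: 17 ≡ 1 and 29 ≡ 1 (mod 4), so (17/29) = +(29/17).
Reduce top mod 17: now compute (12/17).
Pull out 2^2: since 17 ≡ 1 (mod 8), (2/17) = +1, so (2/17)^2 = +1.
Reciprocity: 3 ≡ 3 and 17 ≡ 1 (mod 4), so (3/17) = +(17/3).
Reduce top mod 3: now compute (2/3).
Pull out 2: since 3 ≡ 3 (mod 8), (2/3) = -1.
Reached (1/3) = 1. Collecting the sign flips along the way, the symbol is +1.

1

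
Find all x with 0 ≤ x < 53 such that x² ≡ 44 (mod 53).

16, 37

53 ≡ 1 (mod 4), so we find a root by search.
Trying successive values, 16² = 256 ≡ 44 (mod 53). The other root is 53 − 16 = 37.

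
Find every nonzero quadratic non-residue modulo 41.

3, 6, 7, 11, 12, 13, 14, 15, 17, 19, 22, 24, 26, 27, 28, 29, 30, 34, 35, 38

Square k = 1,…,20 (k and 41−k give the same square):
1²=1, 2²=4, 3²=9, 4²=16, 5²=25, 6²=36, 7²≡8, 8²≡23, 9²≡40, 10²≡18, 11²≡39, 12²≡21, 13²≡5, 14²≡32, 15²≡20, 16²≡10, 17²≡2, 18²≡37, 19²≡33, 20²≡31 (mod 41).
The residues are {1, 2, 4, 5, 8, 9, 10, 16, 18, 20, 21, 23, 25, 31, 32, 33, 36, 37, 39, 40}; the non-residues are the remaining 20 nonzero classes.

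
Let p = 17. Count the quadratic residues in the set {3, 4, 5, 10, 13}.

(3/17) = -1 → non-residue.
(4/17) = +1 → QR.
(5/17) = -1 → non-residue.
(10/17) = -1 → non-residue.
(13/17) = +1 → QR.
Total quadratic residues among the 5: 2.

2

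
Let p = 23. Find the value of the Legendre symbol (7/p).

Reciprocity: 7 ≡ 3 and 23 ≡ 3 (mod 4), so (7/23) = −(23/7).
Reduce top mod 7: now compute (2/7).
Pull out 2: since 7 ≡ 7 (mod 8), (2/7) = +1.
Reached (1/7) = 1. Collecting the sign flips along the way, the symbol is -1.

-1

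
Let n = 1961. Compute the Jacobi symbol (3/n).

-1

Reciprocity: 3 ≡ 3 and 1961 ≡ 1 (mod 4), so (3/1961) = +(1961/3).
Reduce top mod 3: now compute (2/3).
Pull out 2: since 3 ≡ 3 (mod 8), (2/3) = -1.
Reached (1/3) = 1. Collecting the sign flips along the way, the symbol is -1.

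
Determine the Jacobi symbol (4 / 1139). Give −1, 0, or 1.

Pull out 2^2: since 1139 ≡ 3 (mod 8), (2/1139) = -1, so (2/1139)^2 = +1.
Reached (1/1139) = 1. Collecting the sign flips along the way, the symbol is +1.

1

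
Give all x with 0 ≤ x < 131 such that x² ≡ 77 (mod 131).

Since 131 ≡ 3 (mod 4), a square root of 77 is 77^((131+1)/4) = 77^33 mod 131.
Repeated squaring: 77^2≡34, 77^4≡108, 77^8≡5, 77^16≡25, 77^32≡101 (mod 131).
77^33 = 77^(32+1) ≡ 48 (mod 131).
Check: 48² = 2304 ≡ 77 (mod 131). The two roots are 48 and 83.

48, 83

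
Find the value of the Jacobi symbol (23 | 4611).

1

Reciprocity: 23 ≡ 3 and 4611 ≡ 3 (mod 4), so (23/4611) = −(4611/23).
Reduce top mod 23: now compute (11/23).
Reciprocity: 11 ≡ 3 and 23 ≡ 3 (mod 4), so (11/23) = −(23/11).
Reduce top mod 11: now compute (1/11).
Reached (1/11) = 1. Collecting the sign flips along the way, the symbol is +1.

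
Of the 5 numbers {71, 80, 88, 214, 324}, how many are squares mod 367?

(71/367) = -1 → non-residue.
(80/367) = -1 → non-residue.
(88/367) = -1 → non-residue.
(214/367) = +1 → QR.
(324/367) = +1 → QR.
Total quadratic residues among the 5: 2.

2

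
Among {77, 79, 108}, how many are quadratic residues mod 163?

1

(77/163) = +1 → QR.
(79/163) = -1 → non-residue.
(108/163) = -1 → non-residue.
Total quadratic residues among the 3: 1.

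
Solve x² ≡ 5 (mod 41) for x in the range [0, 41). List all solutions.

41 ≡ 1 (mod 4), so we find a root by search.
Trying successive values, 13² = 169 ≡ 5 (mod 41). The other root is 41 − 13 = 28.

13, 28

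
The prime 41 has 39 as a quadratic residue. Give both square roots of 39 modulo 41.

41 ≡ 1 (mod 4), so we find a root by search.
Trying successive values, 11² = 121 ≡ 39 (mod 41). The other root is 41 − 11 = 30.

11, 30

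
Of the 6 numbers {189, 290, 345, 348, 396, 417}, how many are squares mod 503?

3

(189/503) = +1 → QR.
(290/503) = +1 → QR.
(345/503) = -1 → non-residue.
(348/503) = -1 → non-residue.
(396/503) = +1 → QR.
(417/503) = -1 → non-residue.
Total quadratic residues among the 6: 3.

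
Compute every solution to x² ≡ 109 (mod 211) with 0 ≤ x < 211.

98, 113

Since 211 ≡ 3 (mod 4), a square root of 109 is 109^((211+1)/4) = 109^53 mod 211.
Repeated squaring: 109^2≡65, 109^4≡5, 109^8≡25, 109^16≡203, 109^32≡64 (mod 211).
109^53 = 109^(32+16+4+1) ≡ 113 (mod 211).
Check: 113² = 12769 ≡ 109 (mod 211). The two roots are 98 and 113.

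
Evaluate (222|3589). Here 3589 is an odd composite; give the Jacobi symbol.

Pull out 2: since 3589 ≡ 5 (mod 8), (2/3589) = -1.
Reciprocity: 111 ≡ 3 and 3589 ≡ 1 (mod 4), so (111/3589) = +(3589/111).
Reduce top mod 111: now compute (37/111).
Reciprocity: 37 ≡ 1 and 111 ≡ 3 (mod 4), so (37/111) = +(111/37).
Reduce top mod 37: now compute (0/37).
Top reduces to 0: gcd > 1, so the symbol is 0.

0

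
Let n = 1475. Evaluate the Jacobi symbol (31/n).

Reciprocity: 31 ≡ 3 and 1475 ≡ 3 (mod 4), so (31/1475) = −(1475/31).
Reduce top mod 31: now compute (18/31).
Pull out 2: since 31 ≡ 7 (mod 8), (2/31) = +1.
Reciprocity: 9 ≡ 1 and 31 ≡ 3 (mod 4), so (9/31) = +(31/9).
Reduce top mod 9: now compute (4/9).
Pull out 2^2: since 9 ≡ 1 (mod 8), (2/9) = +1, so (2/9)^2 = +1.
Reached (1/9) = 1. Collecting the sign flips along the way, the symbol is -1.

-1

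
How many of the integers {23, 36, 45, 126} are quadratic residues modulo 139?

(23/139) = -1 → non-residue.
(36/139) = +1 → QR.
(45/139) = +1 → QR.
(126/139) = -1 → non-residue.
Total quadratic residues among the 4: 2.

2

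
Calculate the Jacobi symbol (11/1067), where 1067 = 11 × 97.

Reciprocity: 11 ≡ 3 and 1067 ≡ 3 (mod 4), so (11/1067) = −(1067/11).
Reduce top mod 11: now compute (0/11).
Top reduces to 0: gcd > 1, so the symbol is 0.

0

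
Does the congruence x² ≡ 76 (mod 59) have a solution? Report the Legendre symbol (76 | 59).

Euler's criterion: (76/59) ≡ 17^29 (mod 59).
17^2 ≡ 53 (mod 59)
17^4 ≡ 36 (mod 59)
17^8 ≡ 57 (mod 59)
17^16 ≡ 4 (mod 59)
17^29 = 17^(16+8+4+1) ≡ 1 (mod 59).
Result is 1, so (76/59) = 1.

1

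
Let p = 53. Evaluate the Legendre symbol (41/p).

-1

Euler's criterion: (41/53) ≡ 41^26 (mod 53).
41^2 ≡ 38 (mod 53)
41^4 ≡ 13 (mod 53)
41^8 ≡ 10 (mod 53)
41^16 ≡ 47 (mod 53)
41^26 = 41^(16+8+2) ≡ 52 (mod 53).
Result is 52 ≡ −1, so (41/53) = −1.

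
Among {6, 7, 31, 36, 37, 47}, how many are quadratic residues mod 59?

2

(6/59) = -1 → non-residue.
(7/59) = +1 → QR.
(31/59) = -1 → non-residue.
(36/59) = +1 → QR.
(37/59) = -1 → non-residue.
(47/59) = -1 → non-residue.
Total quadratic residues among the 6: 2.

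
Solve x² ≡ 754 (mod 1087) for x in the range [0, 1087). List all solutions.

474, 613

Since 1087 ≡ 3 (mod 4), a square root of 754 is 754^((1087+1)/4) = 754^272 mod 1087.
Repeated squaring: 754^2≡15, 754^4≡225, 754^8≡623, 754^16≡70, 754^32≡552, 754^64≡344, 754^128≡940, 754^256≡956 (mod 1087).
754^272 = 754^(256+16) ≡ 613 (mod 1087).
Check: 613² = 375769 ≡ 754 (mod 1087). The two roots are 474 and 613.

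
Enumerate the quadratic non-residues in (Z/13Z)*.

Square k = 1,…,6 (k and 13−k give the same square):
1²=1, 2²=4, 3²=9, 4²≡3, 5²≡12, 6²≡10 (mod 13).
The residues are {1, 3, 4, 9, 10, 12}; the non-residues are the remaining 6 nonzero classes.

2,5,6,7,8,11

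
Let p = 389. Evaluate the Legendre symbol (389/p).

0

First reduce: 389 ≡ 0 (mod 389).
Top reduces to 0: gcd > 1, so the symbol is 0.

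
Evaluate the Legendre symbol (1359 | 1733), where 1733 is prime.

Reciprocity: 1359 ≡ 3 and 1733 ≡ 1 (mod 4), so (1359/1733) = +(1733/1359).
Reduce top mod 1359: now compute (374/1359).
Pull out 2: since 1359 ≡ 7 (mod 8), (2/1359) = +1.
Reciprocity: 187 ≡ 3 and 1359 ≡ 3 (mod 4), so (187/1359) = −(1359/187).
Reduce top mod 187: now compute (50/187).
Pull out 2: since 187 ≡ 3 (mod 8), (2/187) = -1.
Reciprocity: 25 ≡ 1 and 187 ≡ 3 (mod 4), so (25/187) = +(187/25).
Reduce top mod 25: now compute (12/25).
Pull out 2^2: since 25 ≡ 1 (mod 8), (2/25) = +1, so (2/25)^2 = +1.
Reciprocity: 3 ≡ 3 and 25 ≡ 1 (mod 4), so (3/25) = +(25/3).
Reduce top mod 3: now compute (1/3).
Reached (1/3) = 1. Collecting the sign flips along the way, the symbol is +1.

1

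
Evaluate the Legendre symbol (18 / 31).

1

Pull out 2: since 31 ≡ 7 (mod 8), (2/31) = +1.
Reciprocity: 9 ≡ 1 and 31 ≡ 3 (mod 4), so (9/31) = +(31/9).
Reduce top mod 9: now compute (4/9).
Pull out 2^2: since 9 ≡ 1 (mod 8), (2/9) = +1, so (2/9)^2 = +1.
Reached (1/9) = 1. Collecting the sign flips along the way, the symbol is +1.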